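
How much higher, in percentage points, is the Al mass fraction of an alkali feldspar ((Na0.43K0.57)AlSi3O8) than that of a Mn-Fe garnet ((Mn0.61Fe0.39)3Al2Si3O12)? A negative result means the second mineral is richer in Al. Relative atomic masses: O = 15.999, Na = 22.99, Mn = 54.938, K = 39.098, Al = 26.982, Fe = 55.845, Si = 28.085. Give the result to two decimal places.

-0.94 percentage points

Al in (Na0.43K0.57)AlSi3O8: molar mass 271.401 g/mol; 1×26.982 = 26.982 g → 9.94 wt%.
Al in (Mn0.61Fe0.39)3Al2Si3O12: molar mass 496.082 g/mol; 2×26.982 = 53.964 g → 10.88 wt%.
Difference = 9.94 − 10.88 = -0.94 percentage points.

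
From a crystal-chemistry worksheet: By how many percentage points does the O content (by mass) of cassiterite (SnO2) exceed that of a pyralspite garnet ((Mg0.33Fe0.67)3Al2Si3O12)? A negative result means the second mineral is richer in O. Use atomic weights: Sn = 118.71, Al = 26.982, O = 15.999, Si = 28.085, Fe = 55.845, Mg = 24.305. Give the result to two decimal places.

First mineral: 31.998 g O in 150.708 g formula = 21.23 wt% O.
Second mineral: 191.988 g O in 466.517 g formula = 41.15 wt% O.
21.23% − 41.15% gives a difference of -19.92 percentage points.

-19.92 percentage points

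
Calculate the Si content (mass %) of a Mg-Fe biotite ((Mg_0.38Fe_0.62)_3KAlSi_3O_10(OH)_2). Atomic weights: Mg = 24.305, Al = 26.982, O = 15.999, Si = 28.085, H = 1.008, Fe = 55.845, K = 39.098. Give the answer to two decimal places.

Molar mass of (Mg_0.38Fe_0.62)_3KAlSi_3O_10(OH)_2: 1.14*24.305 + 1.86*55.845 + 1*39.098 + 1*26.982 + 3*28.085 + 12*15.999 + 2*1.008 = 475.918 g/mol.
Mass of Si per formula unit: 3 × 28.085 = 84.255 g.
Weight fraction Si = 84.255 / 475.918 = 0.1770.

17.70 mass %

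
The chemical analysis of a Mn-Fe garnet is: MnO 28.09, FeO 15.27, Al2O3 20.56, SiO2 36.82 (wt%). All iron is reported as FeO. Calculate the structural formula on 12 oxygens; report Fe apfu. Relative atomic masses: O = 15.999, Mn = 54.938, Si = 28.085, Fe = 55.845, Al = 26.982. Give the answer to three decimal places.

1.046 Fe apfu

MnO: 28.09/70.937 = 0.39599 mol → 0.39599 mol Mn, 0.39599 mol O.
FeO: 15.27/71.844 = 0.21254 mol → 0.21254 mol Fe, 0.21254 mol O.
Al2O3: 20.56/101.961 = 0.20165 mol → 0.40330 mol Al, 0.60495 mol O.
SiO2: 36.82/60.083 = 0.61282 mol → 0.61282 mol Si, 1.22564 mol O.
Total oxygen = 2.43912 mol. Normalization factor = 12/2.43912 = 4.91981.
Fe per 12 O = 0.21254 × 4.91981 = 1.046.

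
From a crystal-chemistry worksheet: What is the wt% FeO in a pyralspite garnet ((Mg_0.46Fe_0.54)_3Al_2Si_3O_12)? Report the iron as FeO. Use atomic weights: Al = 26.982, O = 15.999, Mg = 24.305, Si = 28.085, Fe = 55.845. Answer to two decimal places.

25.62 wt%

Molar mass of (Mg_0.46Fe_0.54)_3Al_2Si_3O_12 = 1.38*24.305 + 1.62*55.845 + 2*26.982 + 3*28.085 + 12*15.999 = 454.217 g/mol.
Each formula unit contains 1.62 Fe, equivalent to 1.62/1 = 1.6200 mol FeO.
M(FeO) = 1×55.845 + 1×15.999 = 71.844 g/mol.
Mass of FeO per formula unit = 1.6200 × 71.844 = 116.387 g.
FeO wt% = 116.387 / 454.217 × 100 = 25.62%.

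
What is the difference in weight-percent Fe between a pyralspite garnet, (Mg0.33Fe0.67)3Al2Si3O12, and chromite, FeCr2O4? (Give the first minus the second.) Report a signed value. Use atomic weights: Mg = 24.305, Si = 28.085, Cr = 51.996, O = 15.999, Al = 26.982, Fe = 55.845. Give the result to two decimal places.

-0.89 percentage points

M((Mg0.33Fe0.67)3Al2Si3O12) = 466.517 g/mol, so wt% Fe = 112.248/466.517 × 100 = 24.06%.
M(FeCr2O4) = 223.833 g/mol, so wt% Fe = 55.845/223.833 × 100 = 24.95%.
24.06 − 24.95 = -0.89 pp.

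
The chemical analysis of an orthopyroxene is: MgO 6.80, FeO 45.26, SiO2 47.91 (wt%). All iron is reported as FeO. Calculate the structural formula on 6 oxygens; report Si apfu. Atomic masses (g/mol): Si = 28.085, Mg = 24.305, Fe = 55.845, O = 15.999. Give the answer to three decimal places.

6.80 wt% MgO ÷ 40.304 g/mol = 0.16872 mol, giving 0.16872 Mg and 0.16872 O.
45.26 wt% FeO ÷ 71.844 g/mol = 0.62998 mol, giving 0.62998 Fe and 0.62998 O.
47.91 wt% SiO2 ÷ 60.083 g/mol = 0.79740 mol, giving 0.79740 Si and 1.59480 O.
Oxygen sums to 2.39350; scaling by 6/2.39350 = 2.50679 puts the formula on 6 O.
Si: 0.79740 × 2.50679 = 1.999 atoms per formula unit.

1.999 Si apfu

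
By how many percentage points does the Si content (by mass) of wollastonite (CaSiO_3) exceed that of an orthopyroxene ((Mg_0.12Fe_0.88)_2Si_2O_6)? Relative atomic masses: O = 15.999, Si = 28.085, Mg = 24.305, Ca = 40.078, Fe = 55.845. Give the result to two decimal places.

2.26 percentage points

First mineral: 28.085 g Si in 116.160 g formula = 24.18 wt% Si.
Second mineral: 56.170 g Si in 256.284 g formula = 21.92 wt% Si.
24.18% − 21.92% gives a difference of 2.26 percentage points.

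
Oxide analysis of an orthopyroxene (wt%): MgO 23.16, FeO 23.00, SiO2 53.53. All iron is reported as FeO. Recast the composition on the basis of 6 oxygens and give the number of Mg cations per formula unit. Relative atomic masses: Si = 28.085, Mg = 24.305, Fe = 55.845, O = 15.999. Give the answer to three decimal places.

23.16 wt% MgO ÷ 40.304 g/mol = 0.57463 mol, giving 0.57463 Mg and 0.57463 O.
23.00 wt% FeO ÷ 71.844 g/mol = 0.32014 mol, giving 0.32014 Fe and 0.32014 O.
53.53 wt% SiO2 ÷ 60.083 g/mol = 0.89093 mol, giving 0.89093 Si and 1.78186 O.
Oxygen sums to 2.67663; scaling by 6/2.67663 = 2.24162 puts the formula on 6 O.
Mg: 0.57463 × 2.24162 = 1.288 atoms per formula unit.

1.288 Mg apfu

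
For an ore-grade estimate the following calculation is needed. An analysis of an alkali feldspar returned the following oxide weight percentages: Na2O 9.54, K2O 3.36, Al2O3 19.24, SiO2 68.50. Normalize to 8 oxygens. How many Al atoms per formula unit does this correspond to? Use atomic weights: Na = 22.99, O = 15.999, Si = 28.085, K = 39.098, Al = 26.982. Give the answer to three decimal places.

0.995 Al apfu

9.54 wt% Na2O ÷ 61.979 g/mol = 0.15392 mol, giving 0.30784 Na and 0.15392 O.
3.36 wt% K2O ÷ 94.195 g/mol = 0.03567 mol, giving 0.07134 K and 0.03567 O.
19.24 wt% Al2O3 ÷ 101.961 g/mol = 0.18870 mol, giving 0.37740 Al and 0.56610 O.
68.50 wt% SiO2 ÷ 60.083 g/mol = 1.14009 mol, giving 1.14009 Si and 2.28018 O.
Oxygen sums to 3.03587; scaling by 8/3.03587 = 2.63516 puts the formula on 8 O.
Al: 0.37740 × 2.63516 = 0.995 atoms per formula unit.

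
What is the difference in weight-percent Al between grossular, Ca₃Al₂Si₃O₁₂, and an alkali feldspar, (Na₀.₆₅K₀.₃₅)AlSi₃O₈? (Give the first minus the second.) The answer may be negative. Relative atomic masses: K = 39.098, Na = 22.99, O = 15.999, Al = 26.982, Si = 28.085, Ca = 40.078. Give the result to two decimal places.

Al in Ca₃Al₂Si₃O₁₂: molar mass 450.441 g/mol; 2×26.982 = 53.964 g → 11.98 wt%.
Al in (Na₀.₆₅K₀.₃₅)AlSi₃O₈: molar mass 267.857 g/mol; 1×26.982 = 26.982 g → 10.07 wt%.
Difference = 11.98 − 10.07 = 1.91 percentage points.

1.91 percentage points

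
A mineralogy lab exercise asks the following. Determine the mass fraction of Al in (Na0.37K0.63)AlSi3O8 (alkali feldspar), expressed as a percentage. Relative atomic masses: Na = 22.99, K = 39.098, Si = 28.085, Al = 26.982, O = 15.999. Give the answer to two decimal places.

9.91 mass %

Molar mass of (Na0.37K0.63)AlSi3O8: 0.37×22.99 + 0.63×39.098 + 1×26.982 + 3×28.085 + 8×15.999 = 272.367 g/mol.
Mass of Al per formula unit: 1 × 26.982 = 26.982 g.
Weight fraction Al = 26.982 / 272.367 = 0.0991.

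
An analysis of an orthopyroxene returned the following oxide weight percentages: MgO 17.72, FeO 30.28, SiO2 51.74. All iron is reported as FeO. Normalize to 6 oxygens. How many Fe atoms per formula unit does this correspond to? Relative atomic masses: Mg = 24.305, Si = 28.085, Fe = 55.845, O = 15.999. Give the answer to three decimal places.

0.979 Fe apfu

17.72 wt% MgO ÷ 40.304 g/mol = 0.43966 mol, giving 0.43966 Mg and 0.43966 O.
30.28 wt% FeO ÷ 71.844 g/mol = 0.42147 mol, giving 0.42147 Fe and 0.42147 O.
51.74 wt% SiO2 ÷ 60.083 g/mol = 0.86114 mol, giving 0.86114 Si and 1.72228 O.
Oxygen sums to 2.58341; scaling by 6/2.58341 = 2.32251 puts the formula on 6 O.
Fe: 0.42147 × 2.32251 = 0.979 atoms per formula unit.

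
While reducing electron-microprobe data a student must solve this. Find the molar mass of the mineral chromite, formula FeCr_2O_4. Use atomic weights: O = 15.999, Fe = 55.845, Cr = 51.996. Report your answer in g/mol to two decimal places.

The formula mass is the sum 1×55.845 + 2×51.996 + 4×15.999.

223.83 g/mol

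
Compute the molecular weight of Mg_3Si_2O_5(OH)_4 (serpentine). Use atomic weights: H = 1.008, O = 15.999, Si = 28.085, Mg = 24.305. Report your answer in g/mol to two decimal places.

277.11 g/mol

M = 3*24.305 + 2*28.085 + 9*15.999 + 4*1.008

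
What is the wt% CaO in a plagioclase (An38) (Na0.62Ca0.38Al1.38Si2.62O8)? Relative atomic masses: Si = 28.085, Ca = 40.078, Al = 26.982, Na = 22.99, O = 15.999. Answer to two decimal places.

7.94 wt%

M(Na0.62Ca0.38Al1.38Si2.62O8) = 268.293 g/mol; M(CaO) = 56.077 g/mol.
Moles CaO per formula unit = 0.38 Ca ÷ 1 = 0.3800.
CaO fraction = (0.3800 × 56.077) / 268.293 = 21.309/268.293 = 0.0794.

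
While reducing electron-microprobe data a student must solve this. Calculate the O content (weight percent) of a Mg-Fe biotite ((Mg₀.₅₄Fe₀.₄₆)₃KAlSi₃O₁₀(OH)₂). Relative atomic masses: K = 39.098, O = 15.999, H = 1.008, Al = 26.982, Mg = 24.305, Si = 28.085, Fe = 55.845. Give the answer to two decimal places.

41.67 weight percent

Molar mass of (Mg₀.₅₄Fe₀.₄₆)₃KAlSi₃O₁₀(OH)₂: 1.62*24.305 + 1.38*55.845 + 1*39.098 + 1*26.982 + 3*28.085 + 12*15.999 + 2*1.008 = 460.779 g/mol.
Mass of O per formula unit: 12 × 15.999 = 191.988 g.
Weight fraction O = 191.988 / 460.779 = 0.4167.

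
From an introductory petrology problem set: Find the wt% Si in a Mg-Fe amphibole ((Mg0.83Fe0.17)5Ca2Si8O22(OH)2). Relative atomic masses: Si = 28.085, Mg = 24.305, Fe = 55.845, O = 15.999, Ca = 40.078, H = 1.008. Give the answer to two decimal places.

Molar mass of (Mg0.83Fe0.17)5Ca2Si8O22(OH)2: 4.15*24.305 + 0.85*55.845 + 2*40.078 + 8*28.085 + 24*15.999 + 2*1.008 = 839.162 g/mol.
Mass of Si per formula unit: 8 × 28.085 = 224.680 g.
Weight fraction Si = 224.680 / 839.162 = 0.2677.

26.77 mass %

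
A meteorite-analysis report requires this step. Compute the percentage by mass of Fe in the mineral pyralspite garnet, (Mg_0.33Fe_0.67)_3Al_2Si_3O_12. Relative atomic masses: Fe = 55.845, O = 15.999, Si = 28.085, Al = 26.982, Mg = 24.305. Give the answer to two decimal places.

M((Mg_0.33Fe_0.67)_3Al_2Si_3O_12) = 466.517 g/mol.
Fe contributes 2.01 × 55.845 = 112.248 g per mole.
112.248/466.517 = 0.2406 → 24.06%.

24.06 wt%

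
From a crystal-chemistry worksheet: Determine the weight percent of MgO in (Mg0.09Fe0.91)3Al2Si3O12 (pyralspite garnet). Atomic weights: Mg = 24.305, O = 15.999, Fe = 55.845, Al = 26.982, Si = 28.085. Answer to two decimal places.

M((Mg0.09Fe0.91)3Al2Si3O12) = 489.226 g/mol; M(MgO) = 40.304 g/mol.
Moles MgO per formula unit = 0.27 Mg ÷ 1 = 0.2700.
MgO fraction = (0.2700 × 40.304) / 489.226 = 10.882/489.226 = 0.0222.

2.22 wt%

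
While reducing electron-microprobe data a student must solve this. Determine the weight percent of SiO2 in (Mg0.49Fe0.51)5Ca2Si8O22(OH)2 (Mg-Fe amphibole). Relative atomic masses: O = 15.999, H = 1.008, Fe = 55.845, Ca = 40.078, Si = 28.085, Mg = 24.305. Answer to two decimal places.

Molar mass of (Mg0.49Fe0.51)5Ca2Si8O22(OH)2 = 2.45·24.305 + 2.55·55.845 + 2·40.078 + 8·28.085 + 24·15.999 + 2·1.008 = 892.780 g/mol.
Each formula unit contains 8 Si, equivalent to 8/1 = 8.0000 mol SiO2.
M(SiO2) = 1×28.085 + 2×15.999 = 60.083 g/mol.
Mass of SiO2 per formula unit = 8.0000 × 60.083 = 480.664 g.
SiO2 wt% = 480.664 / 892.780 × 100 = 53.84%.

53.84 wt%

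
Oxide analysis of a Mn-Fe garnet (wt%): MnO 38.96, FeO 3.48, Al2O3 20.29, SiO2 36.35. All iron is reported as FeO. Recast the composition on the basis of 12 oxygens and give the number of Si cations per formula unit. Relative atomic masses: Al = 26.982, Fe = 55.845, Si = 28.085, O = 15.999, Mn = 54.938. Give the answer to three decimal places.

MnO: 38.96/70.937 = 0.54922 mol → 0.54922 mol Mn, 0.54922 mol O.
FeO: 3.48/71.844 = 0.04844 mol → 0.04844 mol Fe, 0.04844 mol O.
Al2O3: 20.29/101.961 = 0.19900 mol → 0.39800 mol Al, 0.59700 mol O.
SiO2: 36.35/60.083 = 0.60500 mol → 0.60500 mol Si, 1.21000 mol O.
Total oxygen = 2.40466 mol. Normalization factor = 12/2.40466 = 4.99031.
Si per 12 O = 0.60500 × 4.99031 = 3.019.

3.019 Si apfu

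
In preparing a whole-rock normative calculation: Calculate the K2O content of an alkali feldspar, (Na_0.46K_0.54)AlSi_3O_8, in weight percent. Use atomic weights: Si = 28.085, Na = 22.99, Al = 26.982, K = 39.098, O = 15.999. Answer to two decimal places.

Formula mass = 270.917 g/mol.
0.54 K → 0.2700 mol K2O per formula unit; M(K2O) = 94.195, so K2O mass = 25.433 g.
25.433/270.917 × 100 = 9.39 wt%.

9.39 wt%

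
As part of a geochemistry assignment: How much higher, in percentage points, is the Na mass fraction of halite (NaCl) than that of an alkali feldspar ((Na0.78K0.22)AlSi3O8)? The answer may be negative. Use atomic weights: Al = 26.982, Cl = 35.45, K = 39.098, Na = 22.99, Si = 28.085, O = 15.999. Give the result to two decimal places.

M(NaCl) = 58.440 g/mol, so wt% Na = 22.990/58.440 × 100 = 39.34%.
M((Na0.78K0.22)AlSi3O8) = 265.763 g/mol, so wt% Na = 17.932/265.763 × 100 = 6.75%.
39.34 − 6.75 = 32.59 pp.

32.59 percentage points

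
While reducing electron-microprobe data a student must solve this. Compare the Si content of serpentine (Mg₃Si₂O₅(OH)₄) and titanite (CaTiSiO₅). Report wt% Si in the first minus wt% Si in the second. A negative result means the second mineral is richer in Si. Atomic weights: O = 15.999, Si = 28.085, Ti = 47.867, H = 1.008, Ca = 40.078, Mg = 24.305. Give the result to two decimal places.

M(Mg₃Si₂O₅(OH)₄) = 277.108 g/mol, so wt% Si = 56.170/277.108 × 100 = 20.27%.
M(CaTiSiO₅) = 196.025 g/mol, so wt% Si = 28.085/196.025 × 100 = 14.33%.
20.27 − 14.33 = 5.94 pp.

5.94 percentage points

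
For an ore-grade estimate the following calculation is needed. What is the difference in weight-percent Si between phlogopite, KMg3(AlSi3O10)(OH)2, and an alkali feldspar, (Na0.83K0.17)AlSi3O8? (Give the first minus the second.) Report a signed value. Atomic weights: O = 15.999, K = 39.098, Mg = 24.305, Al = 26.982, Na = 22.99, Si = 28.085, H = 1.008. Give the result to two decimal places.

Si in KMg3(AlSi3O10)(OH)2: molar mass 417.254 g/mol; 3×28.085 = 84.255 g → 20.19 wt%.
Si in (Na0.83K0.17)AlSi3O8: molar mass 264.957 g/mol; 3×28.085 = 84.255 g → 31.80 wt%.
Difference = 20.19 − 31.80 = -11.61 percentage points.

-11.61 percentage points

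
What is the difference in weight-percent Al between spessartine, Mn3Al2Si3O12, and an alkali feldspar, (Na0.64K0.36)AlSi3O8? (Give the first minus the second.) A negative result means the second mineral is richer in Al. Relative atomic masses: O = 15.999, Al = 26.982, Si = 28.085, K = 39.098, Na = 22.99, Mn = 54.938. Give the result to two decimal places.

M(Mn3Al2Si3O12) = 495.021 g/mol, so wt% Al = 53.964/495.021 × 100 = 10.90%.
M((Na0.64K0.36)AlSi3O8) = 268.018 g/mol, so wt% Al = 26.982/268.018 × 100 = 10.07%.
10.90 − 10.07 = 0.83 pp.

0.83 percentage points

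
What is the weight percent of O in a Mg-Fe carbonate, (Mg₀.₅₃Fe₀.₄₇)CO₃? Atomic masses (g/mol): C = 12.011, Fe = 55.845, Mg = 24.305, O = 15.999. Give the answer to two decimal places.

48.41 wt%

Molar mass of (Mg₀.₅₃Fe₀.₄₇)CO₃: 0.53*24.305 + 0.47*55.845 + 1*12.011 + 3*15.999 = 99.137 g/mol.
Mass of O per formula unit: 3 × 15.999 = 47.997 g.
Weight fraction O = 47.997 / 99.137 = 0.4841.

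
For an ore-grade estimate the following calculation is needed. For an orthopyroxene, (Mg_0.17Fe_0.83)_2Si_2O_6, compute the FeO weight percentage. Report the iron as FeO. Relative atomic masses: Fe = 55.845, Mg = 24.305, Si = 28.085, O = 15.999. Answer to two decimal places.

Formula mass = 253.130 g/mol.
1.66 Fe → 1.6600 mol FeO per formula unit; M(FeO) = 71.844, so FeO mass = 119.261 g.
119.261/253.130 × 100 = 47.11 wt%.

47.11 wt%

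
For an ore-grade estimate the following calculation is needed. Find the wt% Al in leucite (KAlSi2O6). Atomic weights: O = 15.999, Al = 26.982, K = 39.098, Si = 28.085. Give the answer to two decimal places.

M(KAlSi2O6) = 218.244 g/mol.
Al contributes 1 × 26.982 = 26.982 g per mole.
26.982/218.244 = 0.1236 → 12.36%.

12.36 mass %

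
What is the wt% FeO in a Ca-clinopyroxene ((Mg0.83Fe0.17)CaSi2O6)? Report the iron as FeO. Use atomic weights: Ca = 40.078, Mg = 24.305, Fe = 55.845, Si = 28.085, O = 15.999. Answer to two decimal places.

Molar mass of (Mg0.83Fe0.17)CaSi2O6 = 0.83·24.305 + 0.17·55.845 + 1·40.078 + 2·28.085 + 6·15.999 = 221.909 g/mol.
Each formula unit contains 0.17 Fe, equivalent to 0.17/1 = 0.1700 mol FeO.
M(FeO) = 1×55.845 + 1×15.999 = 71.844 g/mol.
Mass of FeO per formula unit = 0.1700 × 71.844 = 12.213 g.
FeO wt% = 12.213 / 221.909 × 100 = 5.50%.

5.50 wt%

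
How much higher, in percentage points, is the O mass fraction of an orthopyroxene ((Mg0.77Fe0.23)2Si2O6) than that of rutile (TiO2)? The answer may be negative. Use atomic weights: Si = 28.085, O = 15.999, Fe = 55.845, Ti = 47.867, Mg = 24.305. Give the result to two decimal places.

First mineral: 95.994 g O in 215.282 g formula = 44.59 wt% O.
Second mineral: 31.998 g O in 79.865 g formula = 40.07 wt% O.
44.59% − 40.07% gives a difference of 4.52 percentage points.

4.52 percentage points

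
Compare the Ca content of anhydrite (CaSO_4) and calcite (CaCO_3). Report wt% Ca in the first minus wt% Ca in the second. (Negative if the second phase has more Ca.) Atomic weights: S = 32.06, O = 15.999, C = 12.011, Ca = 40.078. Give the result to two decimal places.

First mineral: 40.078 g Ca in 136.134 g formula = 29.44 wt% Ca.
Second mineral: 40.078 g Ca in 100.086 g formula = 40.04 wt% Ca.
29.44% − 40.04% gives a difference of -10.60 percentage points.

-10.60 percentage points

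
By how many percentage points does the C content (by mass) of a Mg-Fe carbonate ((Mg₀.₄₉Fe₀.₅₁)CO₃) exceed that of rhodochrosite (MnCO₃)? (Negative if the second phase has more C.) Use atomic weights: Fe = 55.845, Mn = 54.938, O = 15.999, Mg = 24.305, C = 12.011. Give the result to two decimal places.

1.51 percentage points

C in (Mg₀.₄₉Fe₀.₅₁)CO₃: molar mass 100.398 g/mol; 1×12.011 = 12.011 g → 11.96 wt%.
C in MnCO₃: molar mass 114.946 g/mol; 1×12.011 = 12.011 g → 10.45 wt%.
Difference = 11.96 − 10.45 = 1.51 percentage points.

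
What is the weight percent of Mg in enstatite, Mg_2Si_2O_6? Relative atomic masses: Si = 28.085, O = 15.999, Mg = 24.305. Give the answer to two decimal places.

24.21 wt%

Formula mass = 2*24.305 + 2*28.085 + 6*15.999 = 200.774 g/mol, of which 48.610 g is Mg.
So Mg makes up 48.610/200.774 = 0.2421 of the mass, i.e. 24.21%.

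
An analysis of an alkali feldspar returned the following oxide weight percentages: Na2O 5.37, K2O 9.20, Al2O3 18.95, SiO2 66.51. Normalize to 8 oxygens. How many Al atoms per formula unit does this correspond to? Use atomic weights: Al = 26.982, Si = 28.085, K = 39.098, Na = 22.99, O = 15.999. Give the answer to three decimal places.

5.37 wt% Na2O ÷ 61.979 g/mol = 0.08664 mol, giving 0.17328 Na and 0.08664 O.
9.20 wt% K2O ÷ 94.195 g/mol = 0.09767 mol, giving 0.19534 K and 0.09767 O.
18.95 wt% Al2O3 ÷ 101.961 g/mol = 0.18586 mol, giving 0.37172 Al and 0.55758 O.
66.51 wt% SiO2 ÷ 60.083 g/mol = 1.10697 mol, giving 1.10697 Si and 2.21394 O.
Oxygen sums to 2.95583; scaling by 8/2.95583 = 2.70652 puts the formula on 8 O.
Al: 0.37172 × 2.70652 = 1.006 atoms per formula unit.

1.006 Al apfu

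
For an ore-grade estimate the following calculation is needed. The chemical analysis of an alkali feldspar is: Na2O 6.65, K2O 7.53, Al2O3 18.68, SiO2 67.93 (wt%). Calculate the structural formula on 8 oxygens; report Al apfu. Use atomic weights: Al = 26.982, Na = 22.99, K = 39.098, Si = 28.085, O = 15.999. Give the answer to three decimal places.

0.978 Al apfu

6.65 wt% Na2O ÷ 61.979 g/mol = 0.10729 mol, giving 0.21458 Na and 0.10729 O.
7.53 wt% K2O ÷ 94.195 g/mol = 0.07994 mol, giving 0.15988 K and 0.07994 O.
18.68 wt% Al2O3 ÷ 101.961 g/mol = 0.18321 mol, giving 0.36642 Al and 0.54963 O.
67.93 wt% SiO2 ÷ 60.083 g/mol = 1.13060 mol, giving 1.13060 Si and 2.26120 O.
Oxygen sums to 2.99806; scaling by 8/2.99806 = 2.66839 puts the formula on 8 O.
Al: 0.36642 × 2.66839 = 0.978 atoms per formula unit.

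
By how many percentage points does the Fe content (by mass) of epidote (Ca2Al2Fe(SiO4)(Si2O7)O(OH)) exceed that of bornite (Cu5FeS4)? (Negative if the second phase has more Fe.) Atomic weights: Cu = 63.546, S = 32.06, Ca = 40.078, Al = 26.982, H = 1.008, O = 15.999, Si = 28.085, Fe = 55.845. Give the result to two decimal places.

Fe in Ca2Al2Fe(SiO4)(Si2O7)O(OH): molar mass 483.215 g/mol; 1×55.845 = 55.845 g → 11.56 wt%.
Fe in Cu5FeS4: molar mass 501.815 g/mol; 1×55.845 = 55.845 g → 11.13 wt%.
Difference = 11.56 − 11.13 = 0.43 percentage points.

0.43 percentage points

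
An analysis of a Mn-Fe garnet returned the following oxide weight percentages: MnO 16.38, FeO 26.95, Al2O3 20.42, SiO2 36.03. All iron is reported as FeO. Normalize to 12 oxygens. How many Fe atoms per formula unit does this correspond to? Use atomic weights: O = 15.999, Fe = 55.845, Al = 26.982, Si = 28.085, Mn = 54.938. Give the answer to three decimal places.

1.871 Fe apfu

MnO (M=70.937): mol = 0.23091; Mn = 0.23091, O = 0.23091.
FeO (M=71.844): mol = 0.37512; Fe = 0.37512, O = 0.37512.
Al2O3 (M=101.961): mol = 0.20027; Al = 0.40054, O = 0.60081.
SiO2 (M=60.083): mol = 0.59967; Si = 0.59967, O = 1.19934.
ΣO = 2.40618; factor = 12/ΣO = 4.98716.
Fe apfu = 0.37512 × 4.98716 = 1.871.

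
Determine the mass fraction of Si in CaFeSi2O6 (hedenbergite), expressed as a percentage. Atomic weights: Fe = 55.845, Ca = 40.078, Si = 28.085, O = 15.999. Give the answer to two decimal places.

Formula mass = 1·40.078 + 1·55.845 + 2·28.085 + 6·15.999 = 248.087 g/mol, of which 56.170 g is Si.
So Si makes up 56.170/248.087 = 0.2264 of the mass, i.e. 22.64%.

22.64 weight percent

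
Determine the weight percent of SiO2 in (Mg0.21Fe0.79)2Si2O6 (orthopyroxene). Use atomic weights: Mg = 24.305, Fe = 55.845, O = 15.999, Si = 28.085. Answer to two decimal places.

M((Mg0.21Fe0.79)2Si2O6) = 250.607 g/mol; M(SiO2) = 60.083 g/mol.
Moles SiO2 per formula unit = 2 Si ÷ 1 = 2.0000.
SiO2 fraction = (2.0000 × 60.083) / 250.607 = 120.166/250.607 = 0.4795.

47.95 wt%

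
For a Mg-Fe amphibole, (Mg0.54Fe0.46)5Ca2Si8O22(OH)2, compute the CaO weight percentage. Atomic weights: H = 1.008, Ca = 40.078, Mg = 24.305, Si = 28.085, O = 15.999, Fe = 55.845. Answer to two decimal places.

Molar mass of (Mg0.54Fe0.46)5Ca2Si8O22(OH)2 = 2.70·24.305 + 2.30·55.845 + 2·40.078 + 8·28.085 + 24·15.999 + 2·1.008 = 884.895 g/mol.
Each formula unit contains 2 Ca, equivalent to 2/1 = 2.0000 mol CaO.
M(CaO) = 1×40.078 + 1×15.999 = 56.077 g/mol.
Mass of CaO per formula unit = 2.0000 × 56.077 = 112.154 g.
CaO wt% = 112.154 / 884.895 × 100 = 12.67%.

12.67 wt%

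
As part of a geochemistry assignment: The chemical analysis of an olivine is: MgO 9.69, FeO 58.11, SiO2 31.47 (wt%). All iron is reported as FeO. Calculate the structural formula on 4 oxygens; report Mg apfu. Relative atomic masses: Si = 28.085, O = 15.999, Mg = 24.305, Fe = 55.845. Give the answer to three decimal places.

0.459 Mg apfu

9.69 wt% MgO ÷ 40.304 g/mol = 0.24042 mol, giving 0.24042 Mg and 0.24042 O.
58.11 wt% FeO ÷ 71.844 g/mol = 0.80884 mol, giving 0.80884 Fe and 0.80884 O.
31.47 wt% SiO2 ÷ 60.083 g/mol = 0.52378 mol, giving 0.52378 Si and 1.04756 O.
Oxygen sums to 2.09682; scaling by 4/2.09682 = 1.90765 puts the formula on 4 O.
Mg: 0.24042 × 1.90765 = 0.459 atoms per formula unit.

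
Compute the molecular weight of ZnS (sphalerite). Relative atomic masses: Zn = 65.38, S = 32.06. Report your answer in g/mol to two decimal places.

97.44 g/mol

Zn: 1 × 65.38 = 65.3800
S: 1 × 32.06 = 32.0600
Summing the contributions gives the formula mass.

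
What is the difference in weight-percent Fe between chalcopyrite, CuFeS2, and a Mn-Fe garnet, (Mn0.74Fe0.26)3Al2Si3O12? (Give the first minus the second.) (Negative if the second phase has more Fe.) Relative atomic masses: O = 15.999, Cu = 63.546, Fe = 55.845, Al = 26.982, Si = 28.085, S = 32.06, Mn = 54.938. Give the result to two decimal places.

21.64 percentage points

M(CuFeS2) = 183.511 g/mol, so wt% Fe = 55.845/183.511 × 100 = 30.43%.
M((Mn0.74Fe0.26)3Al2Si3O12) = 495.728 g/mol, so wt% Fe = 43.559/495.728 × 100 = 8.79%.
30.43 − 8.79 = 21.64 pp.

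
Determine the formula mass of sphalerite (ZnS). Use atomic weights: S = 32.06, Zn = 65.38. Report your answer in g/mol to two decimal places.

97.44 g/mol

The formula mass is the sum 1×65.38 + 1×32.06.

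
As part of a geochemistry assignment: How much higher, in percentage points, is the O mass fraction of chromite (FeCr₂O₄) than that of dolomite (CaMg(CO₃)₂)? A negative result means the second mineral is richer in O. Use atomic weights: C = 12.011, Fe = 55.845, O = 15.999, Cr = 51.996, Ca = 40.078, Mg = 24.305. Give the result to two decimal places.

M(FeCr₂O₄) = 223.833 g/mol, so wt% O = 63.996/223.833 × 100 = 28.59%.
M(CaMg(CO₃)₂) = 184.399 g/mol, so wt% O = 95.994/184.399 × 100 = 52.06%.
28.59 − 52.06 = -23.47 pp.

-23.47 percentage points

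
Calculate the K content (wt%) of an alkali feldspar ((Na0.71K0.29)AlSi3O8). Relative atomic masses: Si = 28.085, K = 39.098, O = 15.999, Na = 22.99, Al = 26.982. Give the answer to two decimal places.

Molar mass of (Na0.71K0.29)AlSi3O8: 0.71×22.99 + 0.29×39.098 + 1×26.982 + 3×28.085 + 8×15.999 = 266.890 g/mol.
Mass of K per formula unit: 0.29 × 39.098 = 11.338 g.
Weight fraction K = 11.338 / 266.890 = 0.0425.

4.25 wt%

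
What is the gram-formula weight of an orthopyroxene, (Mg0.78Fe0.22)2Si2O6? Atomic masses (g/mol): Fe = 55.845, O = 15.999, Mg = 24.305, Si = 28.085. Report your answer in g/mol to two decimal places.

214.65 g/mol

M = 1.56(24.305) + 0.44(55.845) + 2(28.085) + 6(15.999)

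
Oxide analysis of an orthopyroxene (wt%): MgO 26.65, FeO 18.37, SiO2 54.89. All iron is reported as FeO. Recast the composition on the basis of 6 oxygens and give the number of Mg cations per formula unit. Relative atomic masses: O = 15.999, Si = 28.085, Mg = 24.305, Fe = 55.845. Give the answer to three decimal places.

MgO (M=40.304): mol = 0.66122; Mg = 0.66122, O = 0.66122.
FeO (M=71.844): mol = 0.25569; Fe = 0.25569, O = 0.25569.
SiO2 (M=60.083): mol = 0.91357; Si = 0.91357, O = 1.82714.
ΣO = 2.74405; factor = 6/ΣO = 2.18655.
Mg apfu = 0.66122 × 2.18655 = 1.446.

1.446 Mg apfu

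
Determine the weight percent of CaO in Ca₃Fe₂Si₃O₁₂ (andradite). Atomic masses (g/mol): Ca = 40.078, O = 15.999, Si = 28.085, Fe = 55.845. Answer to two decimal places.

Molar mass of Ca₃Fe₂Si₃O₁₂ = 3·40.078 + 2·55.845 + 3·28.085 + 12·15.999 = 508.167 g/mol.
Each formula unit contains 3 Ca, equivalent to 3/1 = 3.0000 mol CaO.
M(CaO) = 1×40.078 + 1×15.999 = 56.077 g/mol.
Mass of CaO per formula unit = 3.0000 × 56.077 = 168.231 g.
CaO wt% = 168.231 / 508.167 × 100 = 33.11%.

33.11 wt%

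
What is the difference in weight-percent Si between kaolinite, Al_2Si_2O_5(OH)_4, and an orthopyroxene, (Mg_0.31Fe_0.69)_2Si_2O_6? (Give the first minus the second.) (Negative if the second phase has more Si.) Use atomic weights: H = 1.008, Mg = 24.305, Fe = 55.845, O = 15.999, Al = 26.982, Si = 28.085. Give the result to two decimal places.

M(Al_2Si_2O_5(OH)_4) = 258.157 g/mol, so wt% Si = 56.170/258.157 × 100 = 21.76%.
M((Mg_0.31Fe_0.69)_2Si_2O_6) = 244.299 g/mol, so wt% Si = 56.170/244.299 × 100 = 22.99%.
21.76 − 22.99 = -1.23 pp.

-1.23 percentage points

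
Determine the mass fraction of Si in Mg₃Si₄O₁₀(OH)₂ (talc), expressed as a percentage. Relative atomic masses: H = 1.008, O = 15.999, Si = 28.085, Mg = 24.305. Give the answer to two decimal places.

29.62 wt%

Formula mass = 3×24.305 + 4×28.085 + 12×15.999 + 2×1.008 = 379.259 g/mol, of which 112.340 g is Si.
So Si makes up 112.340/379.259 = 0.2962 of the mass, i.e. 29.62%.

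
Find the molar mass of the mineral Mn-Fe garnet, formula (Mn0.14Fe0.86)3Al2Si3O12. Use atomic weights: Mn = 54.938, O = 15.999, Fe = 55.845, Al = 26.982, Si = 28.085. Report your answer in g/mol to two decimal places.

The formula mass is the sum 0.42×54.938 + 2.58×55.845 + 2×26.982 + 3×28.085 + 12×15.999.

497.36 g/mol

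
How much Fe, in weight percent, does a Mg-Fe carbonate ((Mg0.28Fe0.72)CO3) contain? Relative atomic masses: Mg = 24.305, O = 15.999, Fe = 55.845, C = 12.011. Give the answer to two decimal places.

37.57 weight percent

Molar mass of (Mg0.28Fe0.72)CO3: 0.28*24.305 + 0.72*55.845 + 1*12.011 + 3*15.999 = 107.022 g/mol.
Mass of Fe per formula unit: 0.72 × 55.845 = 40.208 g.
Weight fraction Fe = 40.208 / 107.022 = 0.3757.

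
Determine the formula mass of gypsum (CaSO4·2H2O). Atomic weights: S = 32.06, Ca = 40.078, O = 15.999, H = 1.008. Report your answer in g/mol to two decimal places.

The formula mass is the sum 1×40.078 + 1×32.06 + 6×15.999 + 4×1.008.

172.16 g/mol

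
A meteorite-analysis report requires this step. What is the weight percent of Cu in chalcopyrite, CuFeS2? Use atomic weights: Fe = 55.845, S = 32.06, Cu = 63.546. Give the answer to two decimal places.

34.63 mass %

M(CuFeS2) = 183.511 g/mol.
Cu contributes 1 × 63.546 = 63.546 g per mole.
63.546/183.511 = 0.3463 → 34.63%.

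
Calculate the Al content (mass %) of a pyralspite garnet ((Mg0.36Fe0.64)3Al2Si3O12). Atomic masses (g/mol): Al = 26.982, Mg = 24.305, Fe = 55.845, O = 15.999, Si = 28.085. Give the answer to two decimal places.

Formula mass = 1.08×24.305 + 1.92×55.845 + 2×26.982 + 3×28.085 + 12×15.999 = 463.679 g/mol, of which 53.964 g is Al.
So Al makes up 53.964/463.679 = 0.1164 of the mass, i.e. 11.64%.

11.64 mass %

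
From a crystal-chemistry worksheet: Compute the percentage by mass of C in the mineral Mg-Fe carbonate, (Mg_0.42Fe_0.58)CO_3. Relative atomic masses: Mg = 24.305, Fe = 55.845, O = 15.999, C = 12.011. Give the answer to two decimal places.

11.71 weight percent

M((Mg_0.42Fe_0.58)CO_3) = 102.606 g/mol.
C contributes 1 × 12.011 = 12.011 g per mole.
12.011/102.606 = 0.1171 → 11.71%.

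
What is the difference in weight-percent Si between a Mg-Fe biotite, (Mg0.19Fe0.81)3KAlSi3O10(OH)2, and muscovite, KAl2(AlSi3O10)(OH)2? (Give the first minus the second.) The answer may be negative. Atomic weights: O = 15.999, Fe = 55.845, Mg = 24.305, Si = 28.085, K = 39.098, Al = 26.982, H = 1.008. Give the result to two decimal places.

Si in (Mg0.19Fe0.81)3KAlSi3O10(OH)2: molar mass 493.896 g/mol; 3×28.085 = 84.255 g → 17.06 wt%.
Si in KAl2(AlSi3O10)(OH)2: molar mass 398.303 g/mol; 3×28.085 = 84.255 g → 21.15 wt%.
Difference = 17.06 − 21.15 = -4.09 percentage points.

-4.09 percentage points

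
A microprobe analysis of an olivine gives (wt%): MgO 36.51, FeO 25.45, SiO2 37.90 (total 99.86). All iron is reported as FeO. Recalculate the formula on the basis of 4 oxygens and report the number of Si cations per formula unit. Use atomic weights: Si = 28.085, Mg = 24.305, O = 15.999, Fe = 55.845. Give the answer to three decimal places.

1.001 Si apfu

MgO: 36.51/40.304 = 0.90587 mol → 0.90587 mol Mg, 0.90587 mol O.
FeO: 25.45/71.844 = 0.35424 mol → 0.35424 mol Fe, 0.35424 mol O.
SiO2: 37.90/60.083 = 0.63079 mol → 0.63079 mol Si, 1.26158 mol O.
Total oxygen = 2.52169 mol. Normalization factor = 4/2.52169 = 1.58624.
Si per 4 O = 0.63079 × 1.58624 = 1.001.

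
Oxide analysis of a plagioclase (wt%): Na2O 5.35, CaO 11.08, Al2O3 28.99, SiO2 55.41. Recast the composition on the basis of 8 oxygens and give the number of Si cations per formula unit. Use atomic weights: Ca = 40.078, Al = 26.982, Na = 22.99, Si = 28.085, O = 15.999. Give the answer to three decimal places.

Na2O: 5.35/61.979 = 0.08632 mol → 0.17264 mol Na, 0.08632 mol O.
CaO: 11.08/56.077 = 0.19759 mol → 0.19759 mol Ca, 0.19759 mol O.
Al2O3: 28.99/101.961 = 0.28432 mol → 0.56864 mol Al, 0.85296 mol O.
SiO2: 55.41/60.083 = 0.92222 mol → 0.92222 mol Si, 1.84444 mol O.
Total oxygen = 2.98131 mol. Normalization factor = 8/2.98131 = 2.68338.
Si per 8 O = 0.92222 × 2.68338 = 2.475.

2.475 Si apfu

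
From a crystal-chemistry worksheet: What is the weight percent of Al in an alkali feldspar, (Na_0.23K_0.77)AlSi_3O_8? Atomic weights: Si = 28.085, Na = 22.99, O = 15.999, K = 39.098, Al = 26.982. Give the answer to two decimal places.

9.83 weight percent

M((Na_0.23K_0.77)AlSi_3O_8) = 274.622 g/mol.
Al contributes 1 × 26.982 = 26.982 g per mole.
26.982/274.622 = 0.0983 → 9.83%.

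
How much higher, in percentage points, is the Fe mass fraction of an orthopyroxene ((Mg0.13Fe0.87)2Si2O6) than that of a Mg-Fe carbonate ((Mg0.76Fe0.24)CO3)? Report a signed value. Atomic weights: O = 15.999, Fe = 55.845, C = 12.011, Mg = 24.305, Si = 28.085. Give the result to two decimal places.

First mineral: 97.170 g Fe in 255.654 g formula = 38.01 wt% Fe.
Second mineral: 13.403 g Fe in 91.883 g formula = 14.59 wt% Fe.
38.01% − 14.59% gives a difference of 23.42 percentage points.

23.42 percentage points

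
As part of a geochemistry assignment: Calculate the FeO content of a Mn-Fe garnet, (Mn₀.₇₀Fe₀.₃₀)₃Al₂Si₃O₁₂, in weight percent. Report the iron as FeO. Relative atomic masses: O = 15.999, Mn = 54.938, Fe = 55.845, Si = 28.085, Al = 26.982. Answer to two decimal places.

M((Mn₀.₇₀Fe₀.₃₀)₃Al₂Si₃O₁₂) = 495.837 g/mol; M(FeO) = 71.844 g/mol.
Moles FeO per formula unit = 0.90 Fe ÷ 1 = 0.9000.
FeO fraction = (0.9000 × 71.844) / 495.837 = 64.660/495.837 = 0.1304.

13.04 wt%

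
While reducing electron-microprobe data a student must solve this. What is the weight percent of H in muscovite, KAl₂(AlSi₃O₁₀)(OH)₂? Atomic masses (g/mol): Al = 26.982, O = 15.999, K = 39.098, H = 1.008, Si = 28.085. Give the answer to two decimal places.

M(KAl₂(AlSi₃O₁₀)(OH)₂) = 398.303 g/mol.
H contributes 2 × 1.008 = 2.016 g per mole.
2.016/398.303 = 0.0051 → 0.51%.

0.51 wt%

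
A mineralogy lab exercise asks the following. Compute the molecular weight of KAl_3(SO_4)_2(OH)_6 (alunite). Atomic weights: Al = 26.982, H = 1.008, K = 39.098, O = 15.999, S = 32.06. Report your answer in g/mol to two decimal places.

K: 1 × 39.098 = 39.0980
Al: 3 × 26.982 = 80.9460
S: 2 × 32.06 = 64.1200
O: 14 × 15.999 = 223.9860
H: 6 × 1.008 = 6.0480
Summing the contributions gives the formula mass.

414.20 g/mol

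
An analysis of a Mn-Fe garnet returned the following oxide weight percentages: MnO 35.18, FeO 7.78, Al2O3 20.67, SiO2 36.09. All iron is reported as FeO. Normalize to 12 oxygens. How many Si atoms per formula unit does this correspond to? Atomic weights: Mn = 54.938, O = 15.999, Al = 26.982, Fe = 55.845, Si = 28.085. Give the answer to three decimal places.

MnO (M=70.937): mol = 0.49593; Mn = 0.49593, O = 0.49593.
FeO (M=71.844): mol = 0.10829; Fe = 0.10829, O = 0.10829.
Al2O3 (M=101.961): mol = 0.20272; Al = 0.40544, O = 0.60816.
SiO2 (M=60.083): mol = 0.60067; Si = 0.60067, O = 1.20134.
ΣO = 2.41372; factor = 12/ΣO = 4.97158.
Si apfu = 0.60067 × 4.97158 = 2.986.

2.986 Si apfu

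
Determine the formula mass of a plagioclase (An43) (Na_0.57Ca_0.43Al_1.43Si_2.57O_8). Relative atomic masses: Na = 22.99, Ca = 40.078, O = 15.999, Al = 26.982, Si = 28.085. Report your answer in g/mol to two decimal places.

269.09 g/mol

M = 0.57·22.99 + 0.43·40.078 + 1.43·26.982 + 2.57·28.085 + 8·15.999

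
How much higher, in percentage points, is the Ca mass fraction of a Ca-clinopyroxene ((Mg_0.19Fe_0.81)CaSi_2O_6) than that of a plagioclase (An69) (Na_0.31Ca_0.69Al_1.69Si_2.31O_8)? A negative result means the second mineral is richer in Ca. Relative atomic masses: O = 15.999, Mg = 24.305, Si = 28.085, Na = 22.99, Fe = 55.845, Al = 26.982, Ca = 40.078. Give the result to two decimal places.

Ca in (Mg_0.19Fe_0.81)CaSi_2O_6: molar mass 242.094 g/mol; 1×40.078 = 40.078 g → 16.55 wt%.
Ca in Na_0.31Ca_0.69Al_1.69Si_2.31O_8: molar mass 273.249 g/mol; 0.69×40.078 = 27.654 g → 10.12 wt%.
Difference = 16.55 − 10.12 = 6.43 percentage points.

6.43 percentage points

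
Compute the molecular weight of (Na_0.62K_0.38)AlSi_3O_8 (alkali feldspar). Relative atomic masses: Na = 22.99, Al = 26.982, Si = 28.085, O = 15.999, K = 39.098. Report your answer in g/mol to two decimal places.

268.34 g/mol

Na: 0.62 × 22.99 = 14.2538
K: 0.38 × 39.098 = 14.8572
Al: 1 × 26.982 = 26.9820
Si: 3 × 28.085 = 84.2550
O: 8 × 15.999 = 127.9920
Summing the contributions gives the formula mass.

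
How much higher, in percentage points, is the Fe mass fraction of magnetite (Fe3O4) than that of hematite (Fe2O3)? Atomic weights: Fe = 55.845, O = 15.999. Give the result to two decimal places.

Fe in Fe3O4: molar mass 231.531 g/mol; 3×55.845 = 167.535 g → 72.36 wt%.
Fe in Fe2O3: molar mass 159.687 g/mol; 2×55.845 = 111.690 g → 69.94 wt%.
Difference = 72.36 − 69.94 = 2.42 percentage points.

2.42 percentage points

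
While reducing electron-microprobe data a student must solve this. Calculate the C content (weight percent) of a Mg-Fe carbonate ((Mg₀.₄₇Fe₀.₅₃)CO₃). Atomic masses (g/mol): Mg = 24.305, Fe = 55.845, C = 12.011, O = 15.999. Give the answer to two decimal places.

M((Mg₀.₄₇Fe₀.₅₃)CO₃) = 101.029 g/mol.
C contributes 1 × 12.011 = 12.011 g per mole.
12.011/101.029 = 0.1189 → 11.89%.

11.89 weight percent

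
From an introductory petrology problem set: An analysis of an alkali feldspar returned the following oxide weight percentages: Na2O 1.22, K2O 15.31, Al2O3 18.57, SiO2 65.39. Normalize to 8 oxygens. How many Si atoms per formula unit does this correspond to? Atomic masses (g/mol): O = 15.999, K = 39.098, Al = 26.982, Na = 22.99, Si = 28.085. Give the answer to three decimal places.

1.22 wt% Na2O ÷ 61.979 g/mol = 0.01968 mol, giving 0.03936 Na and 0.01968 O.
15.31 wt% K2O ÷ 94.195 g/mol = 0.16254 mol, giving 0.32508 K and 0.16254 O.
18.57 wt% Al2O3 ÷ 101.961 g/mol = 0.18213 mol, giving 0.36426 Al and 0.54639 O.
65.39 wt% SiO2 ÷ 60.083 g/mol = 1.08833 mol, giving 1.08833 Si and 2.17666 O.
Oxygen sums to 2.90527; scaling by 8/2.90527 = 2.75362 puts the formula on 8 O.
Si: 1.08833 × 2.75362 = 2.997 atoms per formula unit.

2.997 Si apfu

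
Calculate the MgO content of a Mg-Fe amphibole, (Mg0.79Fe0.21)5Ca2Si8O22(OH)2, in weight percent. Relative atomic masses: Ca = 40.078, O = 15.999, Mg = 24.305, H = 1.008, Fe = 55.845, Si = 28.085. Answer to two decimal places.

M((Mg0.79Fe0.21)5Ca2Si8O22(OH)2) = 845.470 g/mol; M(MgO) = 40.304 g/mol.
Moles MgO per formula unit = 3.95 Mg ÷ 1 = 3.9500.
MgO fraction = (3.9500 × 40.304) / 845.470 = 159.201/845.470 = 0.1883.

18.83 wt%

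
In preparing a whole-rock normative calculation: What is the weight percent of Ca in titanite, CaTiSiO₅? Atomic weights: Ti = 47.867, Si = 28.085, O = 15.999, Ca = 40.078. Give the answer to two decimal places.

20.45 wt%

Molar mass of CaTiSiO₅: 1*40.078 + 1*47.867 + 1*28.085 + 5*15.999 = 196.025 g/mol.
Mass of Ca per formula unit: 1 × 40.078 = 40.078 g.
Weight fraction Ca = 40.078 / 196.025 = 0.2045.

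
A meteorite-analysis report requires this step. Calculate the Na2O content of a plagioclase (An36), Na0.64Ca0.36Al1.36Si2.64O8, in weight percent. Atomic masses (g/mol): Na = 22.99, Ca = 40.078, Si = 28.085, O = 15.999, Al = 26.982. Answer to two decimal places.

7.40 wt%

Molar mass of Na0.64Ca0.36Al1.36Si2.64O8 = 0.64*22.99 + 0.36*40.078 + 1.36*26.982 + 2.64*28.085 + 8*15.999 = 267.974 g/mol.
Each formula unit contains 0.64 Na, equivalent to 0.64/2 = 0.3200 mol Na2O.
M(Na2O) = 2×22.99 + 1×15.999 = 61.979 g/mol.
Mass of Na2O per formula unit = 0.3200 × 61.979 = 19.833 g.
Na2O wt% = 19.833 / 267.974 × 100 = 7.40%.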